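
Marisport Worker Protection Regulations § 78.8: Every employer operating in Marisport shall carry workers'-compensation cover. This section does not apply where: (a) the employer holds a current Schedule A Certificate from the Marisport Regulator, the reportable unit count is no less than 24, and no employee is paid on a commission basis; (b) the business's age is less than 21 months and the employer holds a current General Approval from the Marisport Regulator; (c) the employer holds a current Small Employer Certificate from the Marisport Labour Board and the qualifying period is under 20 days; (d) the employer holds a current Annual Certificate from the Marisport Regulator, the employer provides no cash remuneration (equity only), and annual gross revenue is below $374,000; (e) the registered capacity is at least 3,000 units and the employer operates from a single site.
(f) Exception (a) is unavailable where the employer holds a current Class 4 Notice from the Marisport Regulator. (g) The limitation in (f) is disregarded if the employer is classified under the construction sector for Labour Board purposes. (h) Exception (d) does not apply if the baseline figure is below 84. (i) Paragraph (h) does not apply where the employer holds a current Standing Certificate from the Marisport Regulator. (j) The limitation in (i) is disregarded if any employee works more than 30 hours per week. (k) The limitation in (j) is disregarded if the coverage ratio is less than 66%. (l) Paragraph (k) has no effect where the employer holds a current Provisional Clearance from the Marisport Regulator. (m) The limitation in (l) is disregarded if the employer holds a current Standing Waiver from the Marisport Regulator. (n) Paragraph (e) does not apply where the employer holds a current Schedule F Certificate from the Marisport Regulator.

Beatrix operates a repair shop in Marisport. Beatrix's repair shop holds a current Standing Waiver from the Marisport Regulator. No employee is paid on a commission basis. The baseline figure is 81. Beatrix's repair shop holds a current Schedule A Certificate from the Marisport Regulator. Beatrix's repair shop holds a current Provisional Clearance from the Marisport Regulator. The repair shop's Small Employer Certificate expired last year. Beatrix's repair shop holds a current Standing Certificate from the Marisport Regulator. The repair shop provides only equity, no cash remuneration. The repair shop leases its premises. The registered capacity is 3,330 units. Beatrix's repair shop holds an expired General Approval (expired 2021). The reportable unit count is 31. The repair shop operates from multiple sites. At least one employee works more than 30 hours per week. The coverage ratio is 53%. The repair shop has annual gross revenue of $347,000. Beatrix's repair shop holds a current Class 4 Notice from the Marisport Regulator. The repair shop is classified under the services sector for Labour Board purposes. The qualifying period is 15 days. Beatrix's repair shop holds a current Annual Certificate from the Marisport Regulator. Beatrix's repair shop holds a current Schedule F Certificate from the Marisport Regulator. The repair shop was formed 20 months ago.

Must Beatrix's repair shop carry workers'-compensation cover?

No — exception (d) applies; Beatrix's repair shop is not required to carry workers'-compensation cover.

Exception (a)'s conditions are all satisfied: a current Schedule A Certificate is held; the reportable unit count is 31, meeting the 24 threshold; no employee is paid on commission. But applying paragraphs (f)–(g): (f) operates against (a): a current Class 4 Notice is held. (g), which would lift (f), is not engaged — the repair shop is classified under the services sector. So (a) is unavailable.
Exception (b) fails — there is no General Approval in force.
Exception (c) requires that the employer holds a current Small Employer Certificate from the Marisport Labour Board; but the Small Employer Certificate has expired, so (c) is unavailable.
Exception (d)'s conditions are all satisfied: a current Annual Certificate is held; remuneration is equity-only; annual gross revenue is $347,000, below the $374,000 limit. As to paragraphs (h)–(m): (h) is triggered (the baseline figure is 81, below the 84 limit), but is itself disapplied by (i): (i) applies — a current Standing Certificate is held. (j) applies (at least one employee exceeds 30 hours/week), but is overridden by (k): (k) operates against (j): the coverage ratio is 53%, less than the 66% limit. (l) would limit (k) — a current Provisional Clearance is held — but (m) sets (l) aside: (m) operates against (l): a current Standing Waiver is held. (d) remains available.
Exception (e) does not apply: the employer operates from multiple sites.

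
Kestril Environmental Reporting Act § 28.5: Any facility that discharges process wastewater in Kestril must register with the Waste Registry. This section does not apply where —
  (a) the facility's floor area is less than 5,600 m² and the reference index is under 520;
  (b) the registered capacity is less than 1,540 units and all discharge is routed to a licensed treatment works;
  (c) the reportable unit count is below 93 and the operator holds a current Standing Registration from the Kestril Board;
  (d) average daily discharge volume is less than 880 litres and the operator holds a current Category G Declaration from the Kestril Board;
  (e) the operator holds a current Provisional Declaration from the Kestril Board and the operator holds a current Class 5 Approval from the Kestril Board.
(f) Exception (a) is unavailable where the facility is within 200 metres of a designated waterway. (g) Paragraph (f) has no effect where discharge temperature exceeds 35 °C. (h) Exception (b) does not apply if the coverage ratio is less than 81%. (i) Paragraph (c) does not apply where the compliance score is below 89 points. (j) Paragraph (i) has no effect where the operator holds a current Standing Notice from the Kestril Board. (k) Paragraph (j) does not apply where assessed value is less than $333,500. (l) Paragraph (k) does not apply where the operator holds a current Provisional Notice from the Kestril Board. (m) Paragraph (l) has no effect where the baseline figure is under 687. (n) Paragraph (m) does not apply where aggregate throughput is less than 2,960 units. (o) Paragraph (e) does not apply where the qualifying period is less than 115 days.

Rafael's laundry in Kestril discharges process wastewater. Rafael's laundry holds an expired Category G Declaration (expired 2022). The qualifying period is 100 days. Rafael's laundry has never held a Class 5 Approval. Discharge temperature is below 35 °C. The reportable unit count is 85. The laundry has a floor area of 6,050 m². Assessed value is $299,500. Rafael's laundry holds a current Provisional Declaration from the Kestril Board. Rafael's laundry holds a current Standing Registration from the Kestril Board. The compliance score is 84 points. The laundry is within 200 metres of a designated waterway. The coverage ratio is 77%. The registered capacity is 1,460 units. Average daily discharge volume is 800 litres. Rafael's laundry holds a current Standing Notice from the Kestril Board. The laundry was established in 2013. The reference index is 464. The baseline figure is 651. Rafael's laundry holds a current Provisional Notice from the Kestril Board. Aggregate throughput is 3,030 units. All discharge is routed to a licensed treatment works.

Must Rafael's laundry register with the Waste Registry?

Exception (a) requires that the facility's floor area is less than 5,600 m²; but the facility's floor area is 6,050 m², not less than 5,600 m², so (a) is unavailable.
Exception (b)'s conditions are all satisfied: the registered capacity is 1,460 units, less than the 1,540 units limit; discharge is routed to a licensed treatment works. However, paragraph (h) must be considered: (h) operates against (b): the coverage ratio is 77%, less than the 81% limit. So (b) is unavailable.
Exception (c) is satisfied on its face — the reportable unit count is 85, below the 93 limit; a current Standing Registration is held. But applying paragraphs (i)–(n): (i) operates against (c): the compliance score is 84 points, below the 89 points limit. (j) applies (a current Standing Notice is held), but is set aside by (k): (k) operates against (j): assessed value is $299,500, less than the $333,500 limit. (l) would limit (k) — a current Provisional Notice is held — but (m) sets (l) aside: (m) is engaged — the baseline figure is 651, under the 687 limit. (n), which would lift (m), is not triggered — aggregate throughput is 3,030 units, not less than 2,960 units. Exception (c) does not apply.
Exception (d) does not apply: the Category G Declaration is not current.
Exception (e) does not apply: the Class 5 Approval is not current.
No exception displaces § 28.5.

Yes — Rafael's laundry must register with the Waste Registry.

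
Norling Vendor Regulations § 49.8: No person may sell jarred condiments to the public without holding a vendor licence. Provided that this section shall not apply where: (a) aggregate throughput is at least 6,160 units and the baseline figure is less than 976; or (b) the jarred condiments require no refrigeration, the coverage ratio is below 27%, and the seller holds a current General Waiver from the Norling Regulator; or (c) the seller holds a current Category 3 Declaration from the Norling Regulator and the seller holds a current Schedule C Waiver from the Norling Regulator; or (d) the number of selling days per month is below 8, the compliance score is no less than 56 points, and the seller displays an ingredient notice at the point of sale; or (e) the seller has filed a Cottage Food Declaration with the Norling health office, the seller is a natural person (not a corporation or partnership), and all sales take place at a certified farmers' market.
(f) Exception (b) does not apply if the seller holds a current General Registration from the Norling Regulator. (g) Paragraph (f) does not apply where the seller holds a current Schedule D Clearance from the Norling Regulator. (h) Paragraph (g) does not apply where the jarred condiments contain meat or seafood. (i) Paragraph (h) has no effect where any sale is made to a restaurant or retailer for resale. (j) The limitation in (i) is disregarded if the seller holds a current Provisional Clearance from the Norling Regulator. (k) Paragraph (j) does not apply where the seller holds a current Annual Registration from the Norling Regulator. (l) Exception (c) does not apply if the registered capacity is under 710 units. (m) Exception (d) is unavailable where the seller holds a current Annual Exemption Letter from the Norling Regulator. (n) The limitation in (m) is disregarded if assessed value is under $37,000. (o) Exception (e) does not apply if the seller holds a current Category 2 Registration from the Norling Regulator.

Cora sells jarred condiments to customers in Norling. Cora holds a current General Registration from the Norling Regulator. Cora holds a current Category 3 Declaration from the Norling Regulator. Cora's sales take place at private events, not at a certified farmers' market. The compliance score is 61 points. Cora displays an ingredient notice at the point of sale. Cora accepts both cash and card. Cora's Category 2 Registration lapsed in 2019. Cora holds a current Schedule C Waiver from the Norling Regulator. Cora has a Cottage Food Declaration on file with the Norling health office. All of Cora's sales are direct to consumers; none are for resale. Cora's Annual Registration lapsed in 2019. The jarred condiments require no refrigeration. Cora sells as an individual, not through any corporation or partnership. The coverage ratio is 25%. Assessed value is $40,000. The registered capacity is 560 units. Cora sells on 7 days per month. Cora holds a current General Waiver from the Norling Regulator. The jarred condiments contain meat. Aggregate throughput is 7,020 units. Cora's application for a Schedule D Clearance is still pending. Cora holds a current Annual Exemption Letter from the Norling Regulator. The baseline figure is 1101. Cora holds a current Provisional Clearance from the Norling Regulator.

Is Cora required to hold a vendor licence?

Yes — Cora must hold a vendor licence.

Exception (a) does not apply: the baseline figure is 1,101, not less than 976.
All of (b)'s requirements are met (the jarred condiments are shelf-stable; the coverage ratio is 25%, below the 27% limit; a current General Waiver is held). But: (f) operates against (b): a current General Registration is held. (g), which would lift (f), does not operate here — the Schedule D Clearance is not current. So (b) is unavailable.
Exception (c): a current Category 3 Declaration is held; a current Schedule C Waiver is held — every condition holds. But applying paragraph (l): (l) is engaged — the registered capacity is 560 units, under the 710 units limit. (c) is therefore removed.
All of (d)'s requirements are met (the number of selling days per month is 7, below the 8 limit; the compliance score is 61 points, meeting the 56 points threshold; an ingredient notice is displayed). However, paragraphs (m)–(n) must be considered: (m) operates against (d): a current Annual Exemption Letter is held. (n) is not triggered (assessed value is $40,000, not under $37,000), so (m) stands. (d) is therefore removed.
Exception (e) requires that all sales take place at a certified farmers' market; but sales are at private events, not a certified farmers' market, so (e) is unavailable.
No exception is made out. Cora falls within the general rule.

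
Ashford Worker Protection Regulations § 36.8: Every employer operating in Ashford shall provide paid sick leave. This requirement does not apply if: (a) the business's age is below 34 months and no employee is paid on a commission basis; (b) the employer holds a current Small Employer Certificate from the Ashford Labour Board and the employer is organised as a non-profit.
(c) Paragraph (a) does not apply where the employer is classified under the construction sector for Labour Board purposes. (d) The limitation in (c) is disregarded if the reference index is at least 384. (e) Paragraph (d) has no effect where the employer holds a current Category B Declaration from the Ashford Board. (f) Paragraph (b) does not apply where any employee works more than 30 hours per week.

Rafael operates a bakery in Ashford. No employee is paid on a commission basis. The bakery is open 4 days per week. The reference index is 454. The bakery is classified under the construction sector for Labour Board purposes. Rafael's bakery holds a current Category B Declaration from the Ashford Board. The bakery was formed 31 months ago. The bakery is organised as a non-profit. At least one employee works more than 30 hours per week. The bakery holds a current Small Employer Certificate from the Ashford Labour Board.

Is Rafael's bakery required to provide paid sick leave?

Exception (a) is satisfied on its face — the business's age is 31 months, below the 34 months limit; no employee is paid on commission. But: (c) operates against (a): the bakery is classified under the construction sector. (d) applies (the reference index is 454, meeting the 384 threshold), but yields to (e): (e) operates — a current Category B Declaration is held. Exception (a) does not apply.
All of (b)'s requirements are met (a current Small Employer Certificate is held; the employer is a non-profit). However, paragraph (f) must be considered: (f) operates against (b): at least one employee exceeds 30 hours/week. Exception (b) does not apply.
No exception applies. The general rule governs.

Yes — Rafael's bakery must provide paid sick leave.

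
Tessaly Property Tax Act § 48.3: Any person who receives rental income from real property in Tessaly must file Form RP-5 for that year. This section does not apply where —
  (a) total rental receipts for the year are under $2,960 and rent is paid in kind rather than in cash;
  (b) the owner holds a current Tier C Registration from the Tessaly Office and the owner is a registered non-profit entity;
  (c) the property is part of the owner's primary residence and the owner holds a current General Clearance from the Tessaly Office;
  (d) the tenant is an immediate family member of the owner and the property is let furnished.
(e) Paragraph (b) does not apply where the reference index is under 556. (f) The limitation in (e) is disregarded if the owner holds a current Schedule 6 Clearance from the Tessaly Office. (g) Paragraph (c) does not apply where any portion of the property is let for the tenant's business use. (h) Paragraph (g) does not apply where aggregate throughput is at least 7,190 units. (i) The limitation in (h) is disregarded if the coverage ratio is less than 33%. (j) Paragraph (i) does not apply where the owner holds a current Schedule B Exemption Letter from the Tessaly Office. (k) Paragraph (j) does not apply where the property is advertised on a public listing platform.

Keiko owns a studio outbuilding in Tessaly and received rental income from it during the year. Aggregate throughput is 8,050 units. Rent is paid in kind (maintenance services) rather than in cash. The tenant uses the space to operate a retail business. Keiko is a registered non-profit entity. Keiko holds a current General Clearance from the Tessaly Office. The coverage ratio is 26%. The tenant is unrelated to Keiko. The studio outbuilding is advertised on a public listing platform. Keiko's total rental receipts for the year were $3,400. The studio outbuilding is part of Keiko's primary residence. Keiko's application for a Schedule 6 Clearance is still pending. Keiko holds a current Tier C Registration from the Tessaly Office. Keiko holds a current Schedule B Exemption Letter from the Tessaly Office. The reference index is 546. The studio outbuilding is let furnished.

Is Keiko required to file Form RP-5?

Yes — Keiko must file Form RP-5.

Exception (a) requires that total rental receipts for the year are under $2,960; but total rental receipts for the year are $3,400, not under $2,960, so (a) is unavailable.
Exception (b): a current Tier C Registration is held; Keiko is a registered non-profit — every condition holds. However, paragraphs (e)–(f) must be considered: (e) is triggered — the reference index is 546, under the 556 limit. (f), which would lift (e), does not operate here — the Schedule 6 Clearance is not current. Exception (b) does not apply.
Exception (c): the studio outbuilding is part of the primary residence; a current General Clearance is held — every condition holds. But: (g) is triggered — the space is let for business use. (h) is engaged (aggregate throughput is 8,050 units, meeting the 7,190 units threshold), but is overridden by (i): (i) operates — the coverage ratio is 26%, less than the 33% limit. (j) applies (a current Schedule B Exemption Letter is held), but is displaced by (k): (k) operates against (j): the property is publicly advertised. So (c) is unavailable.
Exception (d) fails — the tenant is unrelated to the owner.
None of the exceptions is available; § 48.3 applies in full.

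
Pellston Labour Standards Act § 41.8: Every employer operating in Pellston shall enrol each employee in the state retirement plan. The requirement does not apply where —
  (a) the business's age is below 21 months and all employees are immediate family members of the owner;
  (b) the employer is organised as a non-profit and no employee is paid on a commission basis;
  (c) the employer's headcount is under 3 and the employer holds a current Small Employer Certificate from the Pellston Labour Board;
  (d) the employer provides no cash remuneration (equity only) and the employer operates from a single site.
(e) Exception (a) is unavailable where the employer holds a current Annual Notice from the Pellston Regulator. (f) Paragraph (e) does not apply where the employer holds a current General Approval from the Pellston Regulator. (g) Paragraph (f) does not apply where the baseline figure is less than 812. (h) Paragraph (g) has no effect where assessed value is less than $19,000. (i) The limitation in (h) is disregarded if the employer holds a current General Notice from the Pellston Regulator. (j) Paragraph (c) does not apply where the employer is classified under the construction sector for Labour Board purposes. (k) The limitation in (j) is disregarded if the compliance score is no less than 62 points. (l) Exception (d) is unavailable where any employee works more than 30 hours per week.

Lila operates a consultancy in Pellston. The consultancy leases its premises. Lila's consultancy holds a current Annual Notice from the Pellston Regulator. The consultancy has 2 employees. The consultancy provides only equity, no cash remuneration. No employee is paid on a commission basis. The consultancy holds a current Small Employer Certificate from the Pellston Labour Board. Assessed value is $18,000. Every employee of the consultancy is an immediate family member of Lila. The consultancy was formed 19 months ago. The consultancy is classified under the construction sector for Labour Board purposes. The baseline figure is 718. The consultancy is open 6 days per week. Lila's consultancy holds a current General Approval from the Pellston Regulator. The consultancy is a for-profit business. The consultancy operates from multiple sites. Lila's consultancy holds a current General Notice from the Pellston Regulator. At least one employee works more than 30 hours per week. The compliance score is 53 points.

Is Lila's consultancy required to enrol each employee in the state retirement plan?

All of (a)'s requirements are met (the business's age is 19 months, below the 21 months limit; every employee is an immediate family member). But applying paragraphs (e)–(i): (e) operates against (a): a current Annual Notice is held. (f) applies (a current General Approval is held), but yields to (g): (g) operates — the baseline figure is 718, less than the 812 limit. (h) would limit (g) — assessed value is $18,000, less than the $19,000 limit — but (i) sets (h) aside: (i) applies — a current General Notice is held. (a) is therefore removed.
Exception (b) requires that the employer is organised as a non-profit; but the employer is for-profit, so (b) is unavailable.
Exception (c): the employer's headcount is 2, under the 3 limit; a current Small Employer Certificate is held — every condition holds. But applying paragraphs (j)–(k): (j) operates against (c): the consultancy is classified under the construction sector. (k), which would lift (j), is inapplicable — the compliance score is 53 points, short of 62 points. So (c) is unavailable.
Exception (d) fails — the employer operates from multiple sites.
No exception displaces § 41.8.

Yes — Lila's consultancy must enrol each employee in the state retirement plan.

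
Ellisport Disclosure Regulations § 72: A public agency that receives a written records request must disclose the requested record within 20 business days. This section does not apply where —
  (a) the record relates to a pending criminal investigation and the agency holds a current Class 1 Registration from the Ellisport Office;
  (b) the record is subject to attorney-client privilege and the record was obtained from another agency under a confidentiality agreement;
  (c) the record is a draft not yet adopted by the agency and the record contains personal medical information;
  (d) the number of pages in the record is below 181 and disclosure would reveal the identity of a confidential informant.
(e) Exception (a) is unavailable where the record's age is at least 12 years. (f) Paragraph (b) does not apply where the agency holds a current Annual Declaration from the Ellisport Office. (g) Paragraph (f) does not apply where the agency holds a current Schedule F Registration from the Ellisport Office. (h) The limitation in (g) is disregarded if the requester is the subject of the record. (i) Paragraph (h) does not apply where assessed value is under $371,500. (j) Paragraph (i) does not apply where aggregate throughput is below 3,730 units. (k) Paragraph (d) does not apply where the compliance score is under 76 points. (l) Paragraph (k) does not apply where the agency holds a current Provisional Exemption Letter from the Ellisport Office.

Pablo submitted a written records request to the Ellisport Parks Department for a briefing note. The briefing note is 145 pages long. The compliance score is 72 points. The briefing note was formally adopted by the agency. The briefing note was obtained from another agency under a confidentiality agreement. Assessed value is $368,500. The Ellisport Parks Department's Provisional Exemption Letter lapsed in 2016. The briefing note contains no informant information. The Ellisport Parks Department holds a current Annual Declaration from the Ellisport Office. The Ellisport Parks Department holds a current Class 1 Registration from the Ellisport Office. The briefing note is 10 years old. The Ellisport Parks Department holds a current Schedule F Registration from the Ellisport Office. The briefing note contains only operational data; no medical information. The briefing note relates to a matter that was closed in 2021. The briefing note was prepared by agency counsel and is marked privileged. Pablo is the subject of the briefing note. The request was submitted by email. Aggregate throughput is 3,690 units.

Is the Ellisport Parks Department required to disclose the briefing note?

Yes — the Ellisport Parks Department must disclose the briefing note.

Exception (a) fails — the briefing note relates to a closed matter.
Exception (b): the briefing note is privileged; the briefing note was obtained under a confidentiality agreement — every condition holds. But: (f) operates — a current Annual Declaration is held. (g) would limit (f) — a current Schedule F Registration is held — but (h) sets (g) aside: (h) is triggered — Pablo is the subject of the briefing note. (i) operates (assessed value is $368,500, under the $371,500 limit), but is displaced by (j): (j) is triggered — aggregate throughput is 3,690 units, below the 3,730 units limit. So (b) is unavailable.
Exception (c) requires that the record is a draft not yet adopted by the agency; but the briefing note has been formally adopted, so (c) is unavailable.
Exception (d) fails — the briefing note contains no informant information.
Every exception is unavailable, so the rule governs.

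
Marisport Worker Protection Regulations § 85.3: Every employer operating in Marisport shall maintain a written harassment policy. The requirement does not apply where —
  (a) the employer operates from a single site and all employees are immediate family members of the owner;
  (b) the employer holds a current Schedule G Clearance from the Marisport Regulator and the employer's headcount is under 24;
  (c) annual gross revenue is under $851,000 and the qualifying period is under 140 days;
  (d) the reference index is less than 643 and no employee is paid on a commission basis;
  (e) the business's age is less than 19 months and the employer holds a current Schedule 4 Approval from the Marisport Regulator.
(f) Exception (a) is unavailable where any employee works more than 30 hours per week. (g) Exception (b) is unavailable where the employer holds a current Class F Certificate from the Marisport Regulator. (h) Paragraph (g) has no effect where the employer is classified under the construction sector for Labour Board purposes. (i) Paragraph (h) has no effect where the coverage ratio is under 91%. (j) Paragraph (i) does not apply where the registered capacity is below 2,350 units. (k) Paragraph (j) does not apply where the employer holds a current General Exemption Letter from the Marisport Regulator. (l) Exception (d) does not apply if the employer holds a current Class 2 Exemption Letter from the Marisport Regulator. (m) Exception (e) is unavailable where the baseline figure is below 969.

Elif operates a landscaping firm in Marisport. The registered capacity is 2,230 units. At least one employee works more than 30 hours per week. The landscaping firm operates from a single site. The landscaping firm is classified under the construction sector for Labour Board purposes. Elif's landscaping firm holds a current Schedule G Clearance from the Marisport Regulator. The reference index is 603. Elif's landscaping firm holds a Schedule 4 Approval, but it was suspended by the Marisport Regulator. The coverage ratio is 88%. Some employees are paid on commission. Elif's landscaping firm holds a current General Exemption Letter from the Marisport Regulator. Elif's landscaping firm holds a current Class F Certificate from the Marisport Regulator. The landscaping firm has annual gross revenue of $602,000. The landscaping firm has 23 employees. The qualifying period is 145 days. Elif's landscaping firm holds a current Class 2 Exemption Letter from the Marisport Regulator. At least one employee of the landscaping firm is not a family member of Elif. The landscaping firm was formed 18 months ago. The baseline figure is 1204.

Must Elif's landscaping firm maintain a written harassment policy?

Yes — Elif's landscaping firm must maintain a written harassment policy.

Exception (a) requires that all employees are immediate family members of the owner; but at least one employee is not a family member, so (a) is unavailable.
All of (b)'s requirements are met (a current Schedule G Clearance is held; the employer's headcount is 23, under the 24 limit). However, paragraphs (g)–(k) must be considered: (g) operates — a current Class F Certificate is held. (h) is triggered (the landscaping firm is classified under the construction sector), but is displaced by (i): (i) applies — the coverage ratio is 88%, under the 91% limit. (j) would limit (i) — the registered capacity is 2,230 units, below the 2,350 units limit — but (k) sets (j) aside: (k) is triggered — a current General Exemption Letter is held. So (b) is unavailable.
Exception (c) requires that the qualifying period is under 140 days; but the qualifying period is 145 days, not under 140 days, so (c) is unavailable.
Exception (d) does not apply: some employees are paid on commission.
Exception (e) does not apply: no current Schedule 4 Approval is held.
No exception applies. The general rule governs.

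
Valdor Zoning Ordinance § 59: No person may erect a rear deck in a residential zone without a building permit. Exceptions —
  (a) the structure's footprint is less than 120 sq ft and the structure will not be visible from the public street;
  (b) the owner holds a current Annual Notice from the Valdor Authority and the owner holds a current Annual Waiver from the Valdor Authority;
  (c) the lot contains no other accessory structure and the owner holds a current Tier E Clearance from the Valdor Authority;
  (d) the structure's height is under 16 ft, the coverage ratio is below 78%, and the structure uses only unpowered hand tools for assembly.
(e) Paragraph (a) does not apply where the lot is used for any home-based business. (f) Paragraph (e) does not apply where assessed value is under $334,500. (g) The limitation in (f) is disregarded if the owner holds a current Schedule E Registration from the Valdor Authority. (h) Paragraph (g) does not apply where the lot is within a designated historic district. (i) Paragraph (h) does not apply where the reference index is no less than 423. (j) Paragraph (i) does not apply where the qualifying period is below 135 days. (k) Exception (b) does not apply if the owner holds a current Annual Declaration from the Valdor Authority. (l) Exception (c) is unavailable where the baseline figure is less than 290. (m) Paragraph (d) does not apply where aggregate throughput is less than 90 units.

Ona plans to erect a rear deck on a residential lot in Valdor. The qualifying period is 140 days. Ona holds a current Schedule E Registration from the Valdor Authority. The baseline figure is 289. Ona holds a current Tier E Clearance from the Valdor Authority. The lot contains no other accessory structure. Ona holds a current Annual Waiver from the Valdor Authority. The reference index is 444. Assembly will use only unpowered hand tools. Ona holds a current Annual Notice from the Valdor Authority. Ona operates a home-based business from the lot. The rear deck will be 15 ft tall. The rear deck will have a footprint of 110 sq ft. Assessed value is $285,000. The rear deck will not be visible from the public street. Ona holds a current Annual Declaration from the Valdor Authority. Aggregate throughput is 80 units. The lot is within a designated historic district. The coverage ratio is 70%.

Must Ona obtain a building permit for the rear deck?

Yes — Ona must obtain a building permit.

Exception (a) is satisfied on its face — the structure's footprint is 110 sq ft, less than the 120 sq ft limit; the structure will not be visible from the street. But applying paragraphs (e)–(j): (e) operates against (a): a home-based business operates on the lot. (f) would limit (e) — assessed value is $285,000, under the $334,500 limit — but (g) sets (f) aside: (g) operates — a current Schedule E Registration is held. (h) would limit (g) — the lot is in a historic district — but (i) sets (h) aside: (i) operates against (h): the reference index is 444, meeting the 423 threshold. (j) does not operate here (the qualifying period is 140 days, not below 135 days), so (i) stands. Exception (a) does not apply.
All of (b)'s requirements are met (a current Annual Notice is held; a current Annual Waiver is held). However, paragraph (k) must be considered: (k) operates against (b): a current Annual Declaration is held. So (b) is unavailable.
Exception (c): the lot has no other accessory structure; a current Tier E Clearance is held — every condition holds. But: (l) operates against (c): the baseline figure is 289, less than the 290 limit. So (c) is unavailable.
Exception (d) is satisfied on its face — the structure's height is 15 ft, under the 16 ft limit; the coverage ratio is 70%, below the 78% limit; assembly uses only hand tools. Turning to paragraph (m): (m) is engaged — aggregate throughput is 80 units, less than the 90 units limit. So (d) is unavailable.
Every exception is unavailable, so the rule governs.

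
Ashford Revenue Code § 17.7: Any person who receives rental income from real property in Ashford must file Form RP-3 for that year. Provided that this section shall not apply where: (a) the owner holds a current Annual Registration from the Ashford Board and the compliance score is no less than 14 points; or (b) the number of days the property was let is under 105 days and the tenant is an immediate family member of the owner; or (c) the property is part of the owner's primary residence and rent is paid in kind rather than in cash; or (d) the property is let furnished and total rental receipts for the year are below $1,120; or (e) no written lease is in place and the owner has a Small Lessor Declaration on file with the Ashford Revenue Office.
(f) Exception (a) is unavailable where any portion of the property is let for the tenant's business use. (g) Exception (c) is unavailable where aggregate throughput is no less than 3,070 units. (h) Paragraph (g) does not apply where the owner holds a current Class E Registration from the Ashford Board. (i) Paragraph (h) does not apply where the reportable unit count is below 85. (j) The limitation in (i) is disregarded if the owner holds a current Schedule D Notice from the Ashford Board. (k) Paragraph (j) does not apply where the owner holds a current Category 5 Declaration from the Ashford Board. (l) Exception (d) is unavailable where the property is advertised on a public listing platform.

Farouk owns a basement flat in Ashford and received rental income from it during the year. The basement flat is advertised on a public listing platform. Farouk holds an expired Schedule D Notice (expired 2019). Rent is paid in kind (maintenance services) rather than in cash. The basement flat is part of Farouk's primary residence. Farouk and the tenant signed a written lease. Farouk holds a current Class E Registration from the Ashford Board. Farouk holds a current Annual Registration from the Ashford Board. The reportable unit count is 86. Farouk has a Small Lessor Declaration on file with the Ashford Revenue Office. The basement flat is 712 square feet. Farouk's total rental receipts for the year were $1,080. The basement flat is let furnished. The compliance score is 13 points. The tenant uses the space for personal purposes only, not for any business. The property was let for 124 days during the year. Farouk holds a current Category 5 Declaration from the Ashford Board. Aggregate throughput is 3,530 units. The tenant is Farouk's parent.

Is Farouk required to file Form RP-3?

No — exception (c) applies; Farouk is not required to file Form RP-3.

Exception (a) fails — the compliance score is 13 points, short of 14 points.
Exception (b) requires that the number of days the property was let is under 105 days; but the number of days the property was let is 124 days, not under 105 days, so (b) is unavailable.
Exception (c) is satisfied on its face — the basement flat is part of the primary residence; rent is paid in kind. Considering the limiting provisions: (g) would limit (c) — aggregate throughput is 3,530 units, meeting the 3,070 units threshold — but (h) sets (g) aside: (h) operates against (g): a current Class E Registration is held. (i) is not triggered (the reportable unit count is 86, not below 85), so (h) stands. So (c) applies.
Exception (d) is satisfied on its face — the property is let furnished; total rental receipts for the year are $1,080, below the $1,120 limit. Turning to paragraph (l): (l) operates against (d): the property is publicly advertised. Exception (d) does not apply.
Exception (e) requires that no written lease is in place; but a written lease is in place, so (e) is unavailable.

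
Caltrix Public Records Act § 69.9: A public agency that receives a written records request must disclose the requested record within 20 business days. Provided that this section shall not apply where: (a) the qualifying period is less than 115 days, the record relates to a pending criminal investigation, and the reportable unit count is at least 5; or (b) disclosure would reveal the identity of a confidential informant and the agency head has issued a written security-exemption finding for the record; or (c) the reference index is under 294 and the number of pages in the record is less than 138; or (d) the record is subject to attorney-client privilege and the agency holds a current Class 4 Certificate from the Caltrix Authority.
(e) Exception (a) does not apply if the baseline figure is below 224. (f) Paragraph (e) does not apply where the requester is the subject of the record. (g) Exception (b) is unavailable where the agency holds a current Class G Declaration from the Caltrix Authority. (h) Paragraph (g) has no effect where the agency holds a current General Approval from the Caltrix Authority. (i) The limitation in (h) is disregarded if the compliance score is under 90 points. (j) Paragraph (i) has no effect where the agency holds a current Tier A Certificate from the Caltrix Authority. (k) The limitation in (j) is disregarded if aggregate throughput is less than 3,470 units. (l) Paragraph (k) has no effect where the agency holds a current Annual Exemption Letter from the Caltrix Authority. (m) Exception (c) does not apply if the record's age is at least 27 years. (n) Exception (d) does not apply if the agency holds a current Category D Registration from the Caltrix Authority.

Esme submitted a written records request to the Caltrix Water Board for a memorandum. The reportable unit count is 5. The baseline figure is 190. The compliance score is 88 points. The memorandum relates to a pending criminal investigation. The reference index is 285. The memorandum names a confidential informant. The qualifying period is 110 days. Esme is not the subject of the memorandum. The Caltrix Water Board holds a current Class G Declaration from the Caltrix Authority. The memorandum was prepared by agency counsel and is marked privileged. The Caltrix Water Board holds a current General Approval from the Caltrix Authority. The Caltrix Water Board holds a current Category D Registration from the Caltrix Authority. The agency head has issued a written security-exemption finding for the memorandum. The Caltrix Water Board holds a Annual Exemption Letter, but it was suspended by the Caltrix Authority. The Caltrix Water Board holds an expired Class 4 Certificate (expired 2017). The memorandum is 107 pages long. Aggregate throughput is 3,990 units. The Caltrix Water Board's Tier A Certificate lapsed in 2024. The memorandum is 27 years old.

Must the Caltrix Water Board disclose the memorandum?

Yes — the Caltrix Water Board must disclose the memorandum.

Exception (a)'s conditions are all satisfied: the qualifying period is 110 days, less than the 115 days limit; the memorandum relates to a pending investigation; the reportable unit count is 5, meeting the 5 threshold. But applying paragraphs (e)–(f): (e) is engaged — the baseline figure is 190, below the 224 limit. (f), which would lift (e), is inapplicable — Esme is not the subject of the memorandum. (a) is therefore removed.
All of (b)'s requirements are met (the memorandum names a confidential informant; a written security-exemption finding has been issued). Turning to paragraphs (g)–(l): (g) operates — a current Class G Declaration is held. (h) is engaged (a current General Approval is held), but is set aside by (i): (i) operates against (h): the compliance score is 88 points, under the 90 points limit. (j) is not triggered (the Tier A Certificate is not current), so (i) stands. (b) is therefore removed.
All of (c)'s requirements are met (the reference index is 285, under the 294 limit; the number of pages in the record is 107, less than the 138 limit). Turning to paragraph (m): (m) operates — the record's age is 27 years, meeting the 27 years threshold. So (c) is unavailable.
Exception (d) does not apply: there is no Class 4 Certificate in force.
No exception applies. The general rule governs.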